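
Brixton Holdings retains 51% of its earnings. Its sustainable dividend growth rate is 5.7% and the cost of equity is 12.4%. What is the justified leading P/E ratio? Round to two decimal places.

Payout ratio b = 1 − 0.51 = 0.49.
Justified leading P/E = b/(r−g) = 0.49/(0.124−0.057) = 7.3134

7.31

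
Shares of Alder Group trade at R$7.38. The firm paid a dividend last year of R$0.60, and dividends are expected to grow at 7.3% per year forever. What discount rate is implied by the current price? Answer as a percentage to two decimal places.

16.02%

Rearranging the constant-growth DDM: r = D₁/P₀ + g.
D₁ = 0.60 × (1 + 0.073) = 0.6438.
r = 0.6438 / 7.38 + 0.073 = 0.08724 + 0.073 = 0.16024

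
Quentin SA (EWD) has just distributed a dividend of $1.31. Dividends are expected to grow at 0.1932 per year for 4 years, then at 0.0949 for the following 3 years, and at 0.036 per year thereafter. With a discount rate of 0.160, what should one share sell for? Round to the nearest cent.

$19.85

Three-stage DDM. Project D₁…D_7; terminal Gordon value at t=7 with g = 0.036; discount at r = 0.16.
D_1 = 1.5631
D_2 = 1.8651
D_3 = 2.2254
D_4 = 2.6554
D_5 = 2.9074
D_6 = 3.1833
D_7 = 3.4854
TV_7 = 3.6108/(0.16−0.036) = 29.1196
P₀ = Σ Dₜ/(1+r)ᵗ + TV_7/(1+r)^7 = 19.8532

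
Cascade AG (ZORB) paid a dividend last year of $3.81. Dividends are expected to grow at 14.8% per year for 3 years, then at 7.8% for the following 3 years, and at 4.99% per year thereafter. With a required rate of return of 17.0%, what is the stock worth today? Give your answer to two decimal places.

$44.80

Three-stage DDM. Project D₁…D_6; terminal Gordon value at t=6 with g = 0.0499; discount at r = 0.17.
D_1 = 4.3739
D_2 = 5.0212
D_3 = 5.7644
D_4 = 6.2140
D_5 = 6.6987
D_6 = 7.2212
TV_6 = 7.5815/(0.17−0.0499) = 63.1265
P₀ = Σ Dₜ/(1+r)ᵗ + TV_6/(1+r)^6 = 44.8012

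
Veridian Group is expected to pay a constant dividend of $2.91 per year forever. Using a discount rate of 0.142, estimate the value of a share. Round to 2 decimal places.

$20.49

Zero-growth DDM (perpetuity): P₀ = D/r = 2.91 / 0.142 = 20.4930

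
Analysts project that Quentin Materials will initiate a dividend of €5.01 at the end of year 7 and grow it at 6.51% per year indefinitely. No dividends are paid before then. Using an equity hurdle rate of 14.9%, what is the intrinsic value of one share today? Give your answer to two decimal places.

€25.95

Deferred-dividend DDM. At t=6 the remaining stream is a growing perpetuity with first payment D_7 = 5.01.
V_6 = D_7/(r−g) = 5.01/(0.149−0.0651) = 59.7139
P₀ = V_6/(1+r)^6 = 59.7139/(1+0.149)^6 = 25.9511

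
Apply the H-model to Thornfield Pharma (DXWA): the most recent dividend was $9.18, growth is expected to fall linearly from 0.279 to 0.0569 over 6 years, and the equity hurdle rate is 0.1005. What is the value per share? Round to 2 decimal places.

H-model: P₀ = D₀[(1+g_L) + H(g_S−g_L)]/(r−g_L), with H = 6/2 = 3.
P₀ = 9.18 × [(1+0.0569) + 3×(0.279−0.0569)] / (0.1005−0.0569)
   = 9.18 × 1.7232 / 0.0436 = 362.8206

$362.82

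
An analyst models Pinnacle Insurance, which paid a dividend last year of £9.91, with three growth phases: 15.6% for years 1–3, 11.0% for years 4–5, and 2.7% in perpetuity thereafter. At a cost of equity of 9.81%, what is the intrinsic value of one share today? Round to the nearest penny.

£227.12

Three-stage DDM. Project D₁…D_5; terminal Gordon value at t=5 with g = 0.027; discount at r = 0.0981.
D_1 = 11.4560
D_2 = 13.2431
D_3 = 15.3090
D_4 = 16.9930
D_5 = 18.8622
TV_5 = 19.3715/(0.0981−0.027) = 272.4545
P₀ = Σ Dₜ/(1+r)ᵗ + TV_5/(1+r)^5 = 227.1189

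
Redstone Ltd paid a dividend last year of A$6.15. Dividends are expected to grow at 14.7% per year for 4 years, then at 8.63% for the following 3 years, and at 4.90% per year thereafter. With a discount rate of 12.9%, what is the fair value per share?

Three-stage DDM. Project D₁…D_7; terminal Gordon value at t=7 with g = 0.049; discount at r = 0.129.
D_1 = 7.0541
D_2 = 8.0910
D_3 = 9.2804
D_4 = 10.6446
D_5 = 11.5632
D_6 = 12.5611
D_7 = 13.6451
TV_7 = 14.3138/(0.129−0.049) = 178.9220
P₀ = Σ Dₜ/(1+r)ᵗ + TV_7/(1+r)^7 = 120.3272

A$120.33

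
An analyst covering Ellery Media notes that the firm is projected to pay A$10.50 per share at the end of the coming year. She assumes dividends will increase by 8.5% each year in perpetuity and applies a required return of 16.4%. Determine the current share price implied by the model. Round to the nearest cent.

A$132.91

Gordon growth model: P₀ = D₁/(r − g), with D₁ = 10.50 given directly.
P₀ = 10.5000 / (0.164 − 0.085) = 10.5000 / 0.079 = 132.9114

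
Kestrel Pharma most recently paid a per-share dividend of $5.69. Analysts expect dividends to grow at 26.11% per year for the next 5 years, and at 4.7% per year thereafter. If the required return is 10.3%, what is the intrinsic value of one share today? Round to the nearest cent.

$251.13

Two-stage DDM. Project D₁…D_5 at 0.2611, terminal growth 0.047, discount at r = 0.103.
D_1 = 7.1757
D_2 = 9.0492
D_3 = 11.4120
D_4 = 14.3916
D_5 = 18.1493
Terminal value at t=5: TV = D_6/(r−g) = 19.0023/(0.103−0.047) = 339.3271
P₀ = 7.1757/(1+0.103)^1 + 9.0492/(1+0.103)^2 + 11.4120/(1+0.103)^3 + 14.3916/(1+0.103)^4 + 18.1493/(1+0.103)^5 + 339.3271/(1+0.103)^5 = 251.1336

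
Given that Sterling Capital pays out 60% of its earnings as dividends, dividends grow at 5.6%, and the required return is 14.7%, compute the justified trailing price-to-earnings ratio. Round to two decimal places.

Justified trailing P/E = b(1+g)/(r−g) = 0.60×(1+0.056)/(0.147−0.056) = 6.9626

6.96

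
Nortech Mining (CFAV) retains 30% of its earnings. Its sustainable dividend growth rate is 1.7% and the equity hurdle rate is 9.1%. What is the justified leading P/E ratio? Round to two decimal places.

9.46

Payout ratio b = 1 − 0.30 = 0.70.
Justified leading P/E = b/(r−g) = 0.70/(0.091−0.017) = 9.4595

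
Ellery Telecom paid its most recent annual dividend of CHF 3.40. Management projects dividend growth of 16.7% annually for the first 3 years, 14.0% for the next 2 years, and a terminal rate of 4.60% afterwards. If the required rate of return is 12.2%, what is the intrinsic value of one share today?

CHF 73.23

Three-stage DDM. Project D₁…D_5; terminal Gordon value at t=5 with g = 0.046; discount at r = 0.122.
D_1 = 3.9678
D_2 = 4.6304
D_3 = 5.4037
D_4 = 6.1602
D_5 = 7.0227
TV_5 = 7.3457/(0.122−0.046) = 96.6539
P₀ = Σ Dₜ/(1+r)ᵗ + TV_5/(1+r)^5 = 73.2338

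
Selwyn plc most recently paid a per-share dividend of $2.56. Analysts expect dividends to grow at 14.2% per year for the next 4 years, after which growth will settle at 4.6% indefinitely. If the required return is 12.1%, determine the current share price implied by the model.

$49.18

Two-stage DDM. Project D₁…D_4 at 0.142, terminal growth 0.046, discount at r = 0.121.
D_1 = 2.9235
D_2 = 3.3387
D_3 = 3.8127
D_4 = 4.3542
Terminal value at t=4: TV = D_5/(r−g) = 4.5545/(0.121−0.046) = 60.7260
P₀ = 2.9235/(1+0.121)^1 + 3.3387/(1+0.121)^2 + 3.8127/(1+0.121)^3 + 4.3542/(1+0.121)^4 + 60.7260/(1+0.121)^4 = 49.1836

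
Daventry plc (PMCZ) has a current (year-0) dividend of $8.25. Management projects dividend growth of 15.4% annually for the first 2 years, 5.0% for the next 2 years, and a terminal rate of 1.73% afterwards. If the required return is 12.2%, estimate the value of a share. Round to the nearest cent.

$107.29

Three-stage DDM. Project D₁…D_4; terminal Gordon value at t=4 with g = 0.0173; discount at r = 0.122.
D_1 = 9.5205
D_2 = 10.9867
D_3 = 11.5360
D_4 = 12.1128
TV_4 = 12.3223/(0.122−0.0173) = 117.6919
P₀ = Σ Dₜ/(1+r)ᵗ + TV_4/(1+r)^4 = 107.2865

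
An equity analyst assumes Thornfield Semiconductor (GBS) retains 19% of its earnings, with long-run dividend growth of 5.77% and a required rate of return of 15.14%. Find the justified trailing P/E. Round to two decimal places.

9.14

Payout ratio b = 1 − 0.19 = 0.81.
Justified trailing P/E = b(1+g)/(r−g) = 0.81×(1+0.0577)/(0.1514−0.0577) = 9.1434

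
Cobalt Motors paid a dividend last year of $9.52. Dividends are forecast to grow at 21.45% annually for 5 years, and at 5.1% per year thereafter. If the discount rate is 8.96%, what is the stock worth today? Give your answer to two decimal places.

Two-stage DDM. Project D₁…D_5 at 0.2145, terminal growth 0.051, discount at r = 0.0896.
D_1 = 11.5620
D_2 = 14.0421
D_3 = 17.0541
D_4 = 20.7122
D_5 = 25.1550
Terminal value at t=5: TV = D_6/(r−g) = 26.4379/(0.0896−0.051) = 684.9202
P₀ = 11.5620/(1+0.0896)^1 + 14.0421/(1+0.0896)^2 + 17.0541/(1+0.0896)^3 + 20.7122/(1+0.0896)^4 + 25.1550/(1+0.0896)^5 + 684.9202/(1+0.0896)^5 = 512.6648

$512.66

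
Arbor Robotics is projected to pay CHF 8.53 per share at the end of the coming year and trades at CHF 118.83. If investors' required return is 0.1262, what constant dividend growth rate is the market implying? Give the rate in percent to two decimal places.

5.44%

From P₀ = D₁/(r − g), the implied growth is g = r − D₁/P₀.
g = 0.1262 − 8.53/118.83 = 0.1262 − 0.07178 = 0.05442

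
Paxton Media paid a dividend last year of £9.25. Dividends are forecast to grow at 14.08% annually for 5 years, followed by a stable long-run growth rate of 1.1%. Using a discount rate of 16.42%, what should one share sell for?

Two-stage DDM. Project D₁…D_5 at 0.1408, terminal growth 0.011, discount at r = 0.1642.
D_1 = 10.5524
D_2 = 12.0382
D_3 = 13.7332
D_4 = 15.6668
D_5 = 17.8727
Terminal value at t=5: TV = D_6/(r−g) = 18.0693/(0.1642−0.011) = 117.9456
P₀ = 10.5524/(1+0.1642)^1 + 12.0382/(1+0.1642)^2 + 13.7332/(1+0.1642)^3 + 15.6668/(1+0.1642)^4 + 17.8727/(1+0.1642)^5 + 117.9456/(1+0.1642)^5 = 98.6846

£98.68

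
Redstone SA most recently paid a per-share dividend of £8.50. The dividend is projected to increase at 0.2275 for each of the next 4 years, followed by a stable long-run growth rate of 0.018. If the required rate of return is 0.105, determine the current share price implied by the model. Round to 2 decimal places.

£195.98

Two-stage DDM. Project D₁…D_4 at 0.2275, terminal growth 0.018, discount at r = 0.105.
D_1 = 10.4337
D_2 = 12.8074
D_3 = 15.7211
D_4 = 19.2977
Terminal value at t=4: TV = D_5/(r−g) = 19.6450/(0.105−0.018) = 225.8049
P₀ = 10.4337/(1+0.105)^1 + 12.8074/(1+0.105)^2 + 15.7211/(1+0.105)^3 + 19.2977/(1+0.105)^4 + 225.8049/(1+0.105)^4 = 195.9822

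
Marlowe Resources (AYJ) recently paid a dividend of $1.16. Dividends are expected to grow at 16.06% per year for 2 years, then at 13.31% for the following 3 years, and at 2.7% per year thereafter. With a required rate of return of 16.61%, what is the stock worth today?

Three-stage DDM. Project D₁…D_5; terminal Gordon value at t=5 with g = 0.027; discount at r = 0.1661.
D_1 = 1.3463
D_2 = 1.5625
D_3 = 1.7705
D_4 = 2.0061
D_5 = 2.2731
TV_5 = 2.3345/(0.1661−0.027) = 16.7831
P₀ = Σ Dₜ/(1+r)ᵗ + TV_5/(1+r)^5 = 13.3432

$13.34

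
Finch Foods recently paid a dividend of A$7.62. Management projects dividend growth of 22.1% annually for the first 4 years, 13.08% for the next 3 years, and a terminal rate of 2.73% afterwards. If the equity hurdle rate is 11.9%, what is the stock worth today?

A$196.06

Three-stage DDM. Project D₁…D_7; terminal Gordon value at t=7 with g = 0.0273; discount at r = 0.119.
D_1 = 9.3040
D_2 = 11.3602
D_3 = 13.8708
D_4 = 16.9363
D_5 = 19.1515
D_6 = 21.6565
D_7 = 24.4892
TV_7 = 25.1578/(0.119−0.0273) = 274.3487
P₀ = Σ Dₜ/(1+r)ᵗ + TV_7/(1+r)^7 = 196.0620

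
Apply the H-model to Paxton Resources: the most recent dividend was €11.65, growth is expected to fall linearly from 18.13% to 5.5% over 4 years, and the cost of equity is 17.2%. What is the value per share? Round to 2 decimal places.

H-model: P₀ = D₀[(1+g_L) + H(g_S−g_L)]/(r−g_L), with H = 4/2 = 2.
P₀ = 11.65 × [(1+0.055) + 2×(0.1813−0.055)] / (0.172−0.055)
   = 11.65 × 1.3076 / 0.117 = 130.2012

€130.20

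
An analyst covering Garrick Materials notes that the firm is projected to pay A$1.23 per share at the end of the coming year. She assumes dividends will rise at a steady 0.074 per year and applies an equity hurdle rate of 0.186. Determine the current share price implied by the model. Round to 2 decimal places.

A$10.98

Gordon growth model: P₀ = D₁/(r − g), with D₁ = 1.23 given directly.
P₀ = 1.2300 / (0.186 − 0.074) = 1.2300 / 0.112 = 10.9821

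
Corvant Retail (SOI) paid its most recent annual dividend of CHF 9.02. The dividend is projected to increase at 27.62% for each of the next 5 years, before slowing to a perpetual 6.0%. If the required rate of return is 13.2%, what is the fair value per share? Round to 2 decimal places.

CHF 307.40

Two-stage DDM. Project D₁…D_5 at 0.2762, terminal growth 0.06, discount at r = 0.132.
D_1 = 11.5113
D_2 = 14.6908
D_3 = 18.7483
D_4 = 23.9266
D_5 = 30.5352
Terminal value at t=5: TV = D_6/(r−g) = 32.3673/(0.132−0.06) = 449.5455
P₀ = 11.5113/(1+0.132)^1 + 14.6908/(1+0.132)^2 + 18.7483/(1+0.132)^3 + 23.9266/(1+0.132)^4 + 30.5352/(1+0.132)^5 + 449.5455/(1+0.132)^5 = 307.4042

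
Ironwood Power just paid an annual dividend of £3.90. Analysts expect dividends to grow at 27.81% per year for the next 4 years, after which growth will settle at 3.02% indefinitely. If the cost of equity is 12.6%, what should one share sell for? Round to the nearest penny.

Two-stage DDM. Project D₁…D_4 at 0.2781, terminal growth 0.0302, discount at r = 0.126.
D_1 = 4.9846
D_2 = 6.3708
D_3 = 8.1425
D_4 = 10.4070
Terminal value at t=4: TV = D_5/(r−g) = 10.7213/(0.126−0.0302) = 111.9129
P₀ = 4.9846/(1+0.126)^1 + 6.3708/(1+0.126)^2 + 8.1425/(1+0.126)^3 + 10.4070/(1+0.126)^4 + 111.9129/(1+0.126)^4 = 91.2479

£91.25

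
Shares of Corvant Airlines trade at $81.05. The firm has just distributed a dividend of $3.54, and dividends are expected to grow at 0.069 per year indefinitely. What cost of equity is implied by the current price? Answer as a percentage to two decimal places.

Rearranging the constant-growth DDM: r = D₁/P₀ + g.
D₁ = 3.54 × (1 + 0.069) = 3.7843.
r = 3.7843 / 81.05 + 0.069 = 0.04669 + 0.069 = 0.11569

11.57%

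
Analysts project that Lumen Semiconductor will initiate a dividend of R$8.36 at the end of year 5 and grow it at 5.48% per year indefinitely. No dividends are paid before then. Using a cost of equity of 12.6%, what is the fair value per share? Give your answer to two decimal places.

Deferred-dividend DDM. At t=4 the remaining stream is a growing perpetuity with first payment D_5 = 8.36.
V_4 = D_5/(r−g) = 8.36/(0.126−0.0548) = 117.4157
P₀ = V_4/(1+r)^4 = 117.4157/(1+0.126)^4 = 73.0420

R$73.04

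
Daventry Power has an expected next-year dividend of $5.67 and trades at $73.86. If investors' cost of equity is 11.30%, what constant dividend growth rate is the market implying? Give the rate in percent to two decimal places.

3.62%

From P₀ = D₁/(r − g), the implied growth is g = r − D₁/P₀.
g = 0.113 − 5.67/73.86 = 0.113 − 0.07677 = 0.03623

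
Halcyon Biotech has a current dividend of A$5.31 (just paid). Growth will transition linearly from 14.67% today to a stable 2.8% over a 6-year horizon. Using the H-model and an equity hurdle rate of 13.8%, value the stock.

A$66.81

H-model: P₀ = D₀[(1+g_L) + H(g_S−g_L)]/(r−g_L), with H = 6/2 = 3.
P₀ = 5.31 × [(1+0.028) + 3×(0.1467−0.028)] / (0.138−0.028)
   = 5.31 × 1.3841 / 0.11 = 66.8143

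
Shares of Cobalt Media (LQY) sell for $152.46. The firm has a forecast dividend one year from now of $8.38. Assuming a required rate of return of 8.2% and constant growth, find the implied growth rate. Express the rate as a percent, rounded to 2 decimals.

From P₀ = D₁/(r − g), the implied growth is g = r − D₁/P₀.
g = 0.082 − 8.38/152.46 = 0.082 − 0.05497 = 0.02703

2.70%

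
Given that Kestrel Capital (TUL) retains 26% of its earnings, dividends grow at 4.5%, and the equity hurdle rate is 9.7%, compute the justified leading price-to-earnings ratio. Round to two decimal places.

14.23

Payout ratio b = 1 − 0.26 = 0.74.
Justified leading P/E = b/(r−g) = 0.74/(0.097−0.045) = 14.2308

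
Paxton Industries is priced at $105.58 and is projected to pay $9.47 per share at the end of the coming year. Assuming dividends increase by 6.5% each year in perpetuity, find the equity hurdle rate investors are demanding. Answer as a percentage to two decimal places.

Rearranging the constant-growth DDM: r = D₁/P₀ + g.
r = 9.4700 / 105.58 + 0.065 = 0.08970 + 0.065 = 0.15470

15.47%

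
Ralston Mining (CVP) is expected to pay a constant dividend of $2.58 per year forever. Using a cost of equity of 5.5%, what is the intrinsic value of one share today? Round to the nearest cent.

Zero-growth DDM (perpetuity): P₀ = D/r = 2.58 / 0.055 = 46.9091

$46.91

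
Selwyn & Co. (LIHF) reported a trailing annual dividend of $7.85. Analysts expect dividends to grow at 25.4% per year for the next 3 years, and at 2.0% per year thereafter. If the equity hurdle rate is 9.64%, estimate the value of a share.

$187.80

Two-stage DDM. Project D₁…D_3 at 0.254, terminal growth 0.02, discount at r = 0.0964.
D_1 = 9.8439
D_2 = 12.3443
D_3 = 15.4797
Terminal value at t=3: TV = D_4/(r−g) = 15.7893/(0.0964−0.02) = 206.6660
P₀ = 9.8439/(1+0.0964)^1 + 12.3443/(1+0.0964)^2 + 15.4797/(1+0.0964)^3 + 206.6660/(1+0.0964)^3 = 187.7982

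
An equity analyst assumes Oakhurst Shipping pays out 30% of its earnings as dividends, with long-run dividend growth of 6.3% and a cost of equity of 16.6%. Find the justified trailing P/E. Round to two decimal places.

Justified trailing P/E = b(1+g)/(r−g) = 0.30×(1+0.063)/(0.166−0.063) = 3.0961

3.10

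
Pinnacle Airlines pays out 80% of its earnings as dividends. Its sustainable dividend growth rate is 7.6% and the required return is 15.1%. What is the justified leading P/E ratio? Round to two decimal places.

Justified leading P/E = b/(r−g) = 0.80/(0.151−0.076) = 10.6667

10.67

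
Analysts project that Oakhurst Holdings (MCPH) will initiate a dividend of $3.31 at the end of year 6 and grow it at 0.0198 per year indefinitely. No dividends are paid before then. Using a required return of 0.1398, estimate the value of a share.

Deferred-dividend DDM. At t=5 the remaining stream is a growing perpetuity with first payment D_6 = 3.31.
V_5 = D_6/(r−g) = 3.31/(0.1398−0.0198) = 27.5833
P₀ = V_5/(1+r)^5 = 27.5833/(1+0.1398)^5 = 14.3385

$14.34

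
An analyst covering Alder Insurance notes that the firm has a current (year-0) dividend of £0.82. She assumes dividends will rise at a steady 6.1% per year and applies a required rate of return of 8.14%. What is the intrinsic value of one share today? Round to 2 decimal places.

Gordon growth model: P₀ = D₁/(r − g). D₁ = 0.82 × (1 + 0.061) = 0.8700.
P₀ = 0.8700 / (0.0814 − 0.061) = 0.8700 / 0.0204 = 42.6480

£42.65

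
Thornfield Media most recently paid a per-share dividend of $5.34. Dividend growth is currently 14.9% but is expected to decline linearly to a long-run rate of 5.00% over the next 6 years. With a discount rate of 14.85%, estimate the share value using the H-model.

$73.03

H-model: P₀ = D₀[(1+g_L) + H(g_S−g_L)]/(r−g_L), with H = 6/2 = 3.
P₀ = 5.34 × [(1+0.05) + 3×(0.149−0.05)] / (0.1485−0.05)
   = 5.34 × 1.3470 / 0.0985 = 73.0252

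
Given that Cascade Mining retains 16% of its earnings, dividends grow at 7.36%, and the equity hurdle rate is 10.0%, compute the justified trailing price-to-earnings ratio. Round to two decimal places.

Payout ratio b = 1 − 0.16 = 0.84.
Justified trailing P/E = b(1+g)/(r−g) = 0.84×(1+0.0736)/(0.1−0.0736) = 34.1600

34.16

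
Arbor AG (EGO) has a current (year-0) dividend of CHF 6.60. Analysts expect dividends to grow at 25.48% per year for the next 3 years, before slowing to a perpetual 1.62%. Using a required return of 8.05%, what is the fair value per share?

CHF 190.27

Two-stage DDM. Project D₁…D_3 at 0.2548, terminal growth 0.0162, discount at r = 0.0805.
D_1 = 8.2817
D_2 = 10.3919
D_3 = 13.0397
Terminal value at t=3: TV = D_4/(r−g) = 13.2509/(0.0805−0.0162) = 206.0799
P₀ = 8.2817/(1+0.0805)^1 + 10.3919/(1+0.0805)^2 + 13.0397/(1+0.0805)^3 + 206.0799/(1+0.0805)^3 = 190.2686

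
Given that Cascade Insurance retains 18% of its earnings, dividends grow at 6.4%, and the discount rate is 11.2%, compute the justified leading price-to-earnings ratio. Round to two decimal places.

17.08

Payout ratio b = 1 − 0.18 = 0.82.
Justified leading P/E = b/(r−g) = 0.82/(0.112−0.064) = 17.0833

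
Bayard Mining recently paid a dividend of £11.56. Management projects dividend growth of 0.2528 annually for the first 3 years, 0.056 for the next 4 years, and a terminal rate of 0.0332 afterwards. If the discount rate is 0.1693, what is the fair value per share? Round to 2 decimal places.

£156.04

Three-stage DDM. Project D₁…D_7; terminal Gordon value at t=7 with g = 0.0332; discount at r = 0.1693.
D_1 = 14.4824
D_2 = 18.1435
D_3 = 22.7302
D_4 = 24.0031
D_5 = 25.3473
D_6 = 26.7667
D_7 = 28.2656
TV_7 = 29.2041/(0.1693−0.0332) = 214.5779
P₀ = Σ Dₜ/(1+r)ᵗ + TV_7/(1+r)^7 = 156.0350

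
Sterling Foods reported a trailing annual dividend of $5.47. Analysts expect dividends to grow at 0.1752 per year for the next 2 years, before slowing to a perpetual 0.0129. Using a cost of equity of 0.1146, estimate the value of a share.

$72.41

Two-stage DDM. Project D₁…D_2 at 0.1752, terminal growth 0.0129, discount at r = 0.1146.
D_1 = 6.4283
D_2 = 7.5546
Terminal value at t=2: TV = D_3/(r−g) = 7.6520/(0.1146−0.0129) = 75.2413
P₀ = 6.4283/(1+0.1146)^1 + 7.5546/(1+0.1146)^2 + 75.2413/(1+0.1146)^2 = 72.4129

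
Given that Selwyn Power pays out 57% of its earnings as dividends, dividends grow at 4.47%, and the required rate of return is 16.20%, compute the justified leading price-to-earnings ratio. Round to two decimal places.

Justified leading P/E = b/(r−g) = 0.57/(0.162−0.0447) = 4.8593

4.86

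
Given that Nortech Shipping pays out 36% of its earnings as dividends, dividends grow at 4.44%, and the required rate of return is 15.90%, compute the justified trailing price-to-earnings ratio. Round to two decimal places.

3.28

Justified trailing P/E = b(1+g)/(r−g) = 0.36×(1+0.0444)/(0.159−0.0444) = 3.2808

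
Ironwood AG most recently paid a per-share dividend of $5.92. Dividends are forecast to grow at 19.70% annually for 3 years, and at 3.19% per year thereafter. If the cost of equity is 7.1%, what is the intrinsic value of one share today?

$240.40

Two-stage DDM. Project D₁…D_3 at 0.197, terminal growth 0.0319, discount at r = 0.071.
D_1 = 7.0862
D_2 = 8.4822
D_3 = 10.1532
Terminal value at t=3: TV = D_4/(r−g) = 10.4771/(0.071−0.0319) = 267.9569
P₀ = 7.0862/(1+0.071)^1 + 8.4822/(1+0.071)^2 + 10.1532/(1+0.071)^3 + 267.9569/(1+0.071)^3 = 240.3968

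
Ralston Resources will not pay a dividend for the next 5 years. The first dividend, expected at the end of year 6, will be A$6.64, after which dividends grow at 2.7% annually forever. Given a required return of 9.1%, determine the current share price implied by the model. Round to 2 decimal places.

Deferred-dividend DDM. At t=5 the remaining stream is a growing perpetuity with first payment D_6 = 6.64.
V_5 = D_6/(r−g) = 6.64/(0.091−0.027) = 103.7500
P₀ = V_5/(1+r)^5 = 103.7500/(1+0.091)^5 = 67.1219

A$67.12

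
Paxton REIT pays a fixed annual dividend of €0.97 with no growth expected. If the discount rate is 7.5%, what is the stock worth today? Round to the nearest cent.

Zero-growth DDM (perpetuity): P₀ = D/r = 0.97 / 0.075 = 12.9333

€12.93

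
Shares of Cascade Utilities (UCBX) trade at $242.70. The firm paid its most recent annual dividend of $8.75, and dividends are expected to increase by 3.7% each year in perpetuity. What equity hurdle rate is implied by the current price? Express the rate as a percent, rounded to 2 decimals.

Rearranging the constant-growth DDM: r = D₁/P₀ + g.
D₁ = 8.75 × (1 + 0.037) = 9.0737.
r = 9.0737 / 242.70 + 0.037 = 0.03739 + 0.037 = 0.07439

7.44%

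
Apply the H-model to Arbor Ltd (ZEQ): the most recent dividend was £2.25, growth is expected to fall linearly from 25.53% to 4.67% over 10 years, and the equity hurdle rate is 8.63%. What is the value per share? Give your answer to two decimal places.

H-model: P₀ = D₀[(1+g_L) + H(g_S−g_L)]/(r−g_L), with H = 10/2 = 5.
P₀ = 2.25 × [(1+0.0467) + 5×(0.2553−0.0467)] / (0.0863−0.0467)
   = 2.25 × 2.0897 / 0.0396 = 118.7330

£118.73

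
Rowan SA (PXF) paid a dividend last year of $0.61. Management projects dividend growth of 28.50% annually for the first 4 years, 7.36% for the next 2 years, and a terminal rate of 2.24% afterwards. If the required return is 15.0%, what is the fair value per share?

Three-stage DDM. Project D₁…D_6; terminal Gordon value at t=6 with g = 0.0224; discount at r = 0.15.
D_1 = 0.7838
D_2 = 1.0072
D_3 = 1.2943
D_4 = 1.6632
D_5 = 1.7856
D_6 = 1.9170
TV_6 = 1.9600/(0.15−0.0224) = 15.3602
P₀ = Σ Dₜ/(1+r)ᵗ + TV_6/(1+r)^6 = 11.6024

$11.60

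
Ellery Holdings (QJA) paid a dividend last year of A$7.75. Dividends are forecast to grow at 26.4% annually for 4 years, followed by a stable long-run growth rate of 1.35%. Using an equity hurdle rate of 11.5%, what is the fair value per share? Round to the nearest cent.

A$170.64

Two-stage DDM. Project D₁…D_4 at 0.264, terminal growth 0.0135, discount at r = 0.115.
D_1 = 9.7960
D_2 = 12.3821
D_3 = 15.6510
D_4 = 19.7829
Terminal value at t=4: TV = D_5/(r−g) = 20.0500/(0.115−0.0135) = 197.5367
P₀ = 9.7960/(1+0.115)^1 + 12.3821/(1+0.115)^2 + 15.6510/(1+0.115)^3 + 19.7829/(1+0.115)^4 + 197.5367/(1+0.115)^4 = 170.6405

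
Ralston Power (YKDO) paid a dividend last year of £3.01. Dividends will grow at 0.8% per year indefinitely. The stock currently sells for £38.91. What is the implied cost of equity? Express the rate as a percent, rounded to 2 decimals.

Rearranging the constant-growth DDM: r = D₁/P₀ + g.
D₁ = 3.01 × (1 + 0.008) = 3.0341.
r = 3.0341 / 38.91 + 0.008 = 0.07798 + 0.008 = 0.08598

8.60%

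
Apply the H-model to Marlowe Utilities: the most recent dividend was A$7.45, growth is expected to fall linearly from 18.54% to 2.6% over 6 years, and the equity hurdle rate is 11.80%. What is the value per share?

H-model: P₀ = D₀[(1+g_L) + H(g_S−g_L)]/(r−g_L), with H = 6/2 = 3.
P₀ = 7.45 × [(1+0.026) + 3×(0.1854−0.026)] / (0.118−0.026)
   = 7.45 × 1.5042 / 0.092 = 121.8075

A$121.81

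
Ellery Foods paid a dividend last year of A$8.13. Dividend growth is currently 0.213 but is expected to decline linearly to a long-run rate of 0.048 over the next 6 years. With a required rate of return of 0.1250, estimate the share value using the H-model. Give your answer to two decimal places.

A$162.92

H-model: P₀ = D₀[(1+g_L) + H(g_S−g_L)]/(r−g_L), with H = 6/2 = 3.
P₀ = 8.13 × [(1+0.048) + 3×(0.213−0.048)] / (0.125−0.048)
   = 8.13 × 1.5430 / 0.077 = 162.9168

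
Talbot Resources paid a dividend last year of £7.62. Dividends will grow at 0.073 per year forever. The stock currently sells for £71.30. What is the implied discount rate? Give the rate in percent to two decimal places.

18.77%

Rearranging the constant-growth DDM: r = D₁/P₀ + g.
D₁ = 7.62 × (1 + 0.073) = 8.1763.
r = 8.1763 / 71.30 + 0.073 = 0.11467 + 0.073 = 0.18767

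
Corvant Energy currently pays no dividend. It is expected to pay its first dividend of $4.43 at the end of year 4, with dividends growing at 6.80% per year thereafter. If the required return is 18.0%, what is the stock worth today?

$24.07

Deferred-dividend DDM. At t=3 the remaining stream is a growing perpetuity with first payment D_4 = 4.43.
V_3 = D_4/(r−g) = 4.43/(0.18−0.068) = 39.5536
P₀ = V_3/(1+r)^3 = 39.5536/(1+0.18)^3 = 24.0735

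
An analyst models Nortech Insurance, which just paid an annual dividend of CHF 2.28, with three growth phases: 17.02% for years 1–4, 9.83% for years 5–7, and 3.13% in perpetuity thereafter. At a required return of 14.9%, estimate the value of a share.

Three-stage DDM. Project D₁…D_7; terminal Gordon value at t=7 with g = 0.0313; discount at r = 0.149.
D_1 = 2.6681
D_2 = 3.1222
D_3 = 3.6536
D_4 = 4.2754
D_5 = 4.6957
D_6 = 5.1572
D_7 = 5.6642
TV_7 = 5.8415/(0.149−0.0313) = 49.6303
P₀ = Σ Dₜ/(1+r)ᵗ + TV_7/(1+r)^7 = 35.0488

CHF 35.05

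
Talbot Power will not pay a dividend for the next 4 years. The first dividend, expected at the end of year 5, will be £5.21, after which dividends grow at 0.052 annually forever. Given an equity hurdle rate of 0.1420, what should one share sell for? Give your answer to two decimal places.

£34.04

Deferred-dividend DDM. At t=4 the remaining stream is a growing perpetuity with first payment D_5 = 5.21.
V_4 = D_5/(r−g) = 5.21/(0.142−0.052) = 57.8889
P₀ = V_4/(1+r)^4 = 57.8889/(1+0.142)^4 = 34.0354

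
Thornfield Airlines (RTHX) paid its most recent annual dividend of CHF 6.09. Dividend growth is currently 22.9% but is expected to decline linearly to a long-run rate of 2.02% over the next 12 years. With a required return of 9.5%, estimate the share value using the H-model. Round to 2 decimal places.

H-model: P₀ = D₀[(1+g_L) + H(g_S−g_L)]/(r−g_L), with H = 12/2 = 6.
P₀ = 6.09 × [(1+0.0202) + 6×(0.229−0.0202)] / (0.095−0.0202)
   = 6.09 × 2.2730 / 0.0748 = 185.0611

CHF 185.06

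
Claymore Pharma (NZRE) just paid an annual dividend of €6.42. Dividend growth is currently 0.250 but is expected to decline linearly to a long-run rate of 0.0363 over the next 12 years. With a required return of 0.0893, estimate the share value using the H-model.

€280.84

H-model: P₀ = D₀[(1+g_L) + H(g_S−g_L)]/(r−g_L), with H = 12/2 = 6.
P₀ = 6.42 × [(1+0.0363) + 6×(0.25−0.0363)] / (0.0893−0.0363)
   = 6.42 × 2.3185 / 0.053 = 280.8447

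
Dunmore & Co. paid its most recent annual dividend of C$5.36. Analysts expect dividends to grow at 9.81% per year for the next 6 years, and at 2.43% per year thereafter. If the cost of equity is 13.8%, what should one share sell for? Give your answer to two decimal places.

C$67.42

Two-stage DDM. Project D₁…D_6 at 0.0981, terminal growth 0.0243, discount at r = 0.138.
D_1 = 5.8858
D_2 = 6.4632
D_3 = 7.0973
D_4 = 7.7935
D_5 = 8.5580
D_6 = 9.3976
Terminal value at t=6: TV = D_7/(r−g) = 9.6259/(0.138−0.0243) = 84.6609
P₀ = 5.8858/(1+0.138)^1 + 6.4632/(1+0.138)^2 + 7.0973/(1+0.138)^3 + 7.7935/(1+0.138)^4 + 8.5580/(1+0.138)^5 + 9.3976/(1+0.138)^6 + 84.6609/(1+0.138)^6 = 67.4150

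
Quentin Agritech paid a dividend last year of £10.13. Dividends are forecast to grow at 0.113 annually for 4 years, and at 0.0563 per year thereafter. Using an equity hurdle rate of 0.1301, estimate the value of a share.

£175.42

Two-stage DDM. Project D₁…D_4 at 0.113, terminal growth 0.0563, discount at r = 0.1301.
D_1 = 11.2747
D_2 = 12.5487
D_3 = 13.9667
D_4 = 15.5450
Terminal value at t=4: TV = D_5/(r−g) = 16.4202/(0.1301−0.0563) = 222.4954
P₀ = 11.2747/(1+0.1301)^1 + 12.5487/(1+0.1301)^2 + 13.9667/(1+0.1301)^3 + 15.5450/(1+0.1301)^4 + 222.4954/(1+0.1301)^4 = 175.4225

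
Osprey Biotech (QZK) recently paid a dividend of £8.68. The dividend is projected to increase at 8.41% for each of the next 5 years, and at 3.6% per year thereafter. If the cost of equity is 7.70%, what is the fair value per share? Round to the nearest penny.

Two-stage DDM. Project D₁…D_5 at 0.0841, terminal growth 0.036, discount at r = 0.077.
D_1 = 9.4100
D_2 = 10.2014
D_3 = 11.0593
D_4 = 11.9894
D_5 = 12.9977
Terminal value at t=5: TV = D_6/(r−g) = 13.4656/(0.077−0.036) = 328.4296
P₀ = 9.4100/(1+0.077)^1 + 10.2014/(1+0.077)^2 + 11.0593/(1+0.077)^3 + 11.9894/(1+0.077)^4 + 12.9977/(1+0.077)^5 + 328.4296/(1+0.077)^5 = 270.9201

£270.92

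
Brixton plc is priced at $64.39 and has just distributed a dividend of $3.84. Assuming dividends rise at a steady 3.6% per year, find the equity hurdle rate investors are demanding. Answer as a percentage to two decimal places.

9.78%

Rearranging the constant-growth DDM: r = D₁/P₀ + g.
D₁ = 3.84 × (1 + 0.036) = 3.9782.
r = 3.9782 / 64.39 + 0.036 = 0.06178 + 0.036 = 0.09778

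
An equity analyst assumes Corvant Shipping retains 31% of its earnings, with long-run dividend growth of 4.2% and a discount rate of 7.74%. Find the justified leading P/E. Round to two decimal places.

19.49

Payout ratio b = 1 − 0.31 = 0.69.
Justified leading P/E = b/(r−g) = 0.69/(0.0774−0.042) = 19.4915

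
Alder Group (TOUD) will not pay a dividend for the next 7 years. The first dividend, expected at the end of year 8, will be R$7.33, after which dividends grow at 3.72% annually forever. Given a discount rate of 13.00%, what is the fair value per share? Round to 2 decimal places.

Deferred-dividend DDM. At t=7 the remaining stream is a growing perpetuity with first payment D_8 = 7.33.
V_7 = D_8/(r−g) = 7.33/(0.13−0.0372) = 78.9871
P₀ = V_7/(1+r)^7 = 78.9871/(1+0.13)^7 = 33.5743

R$33.57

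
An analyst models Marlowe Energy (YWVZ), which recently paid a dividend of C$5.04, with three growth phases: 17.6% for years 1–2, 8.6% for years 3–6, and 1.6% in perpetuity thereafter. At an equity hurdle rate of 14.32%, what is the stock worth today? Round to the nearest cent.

C$64.01

Three-stage DDM. Project D₁…D_6; terminal Gordon value at t=6 with g = 0.016; discount at r = 0.1432.
D_1 = 5.9270
D_2 = 6.9702
D_3 = 7.5696
D_4 = 8.2206
D_5 = 8.9276
D_6 = 9.6954
TV_6 = 9.8505/(0.1432−0.016) = 77.4410
P₀ = Σ Dₜ/(1+r)ᵗ + TV_6/(1+r)^6 = 64.0057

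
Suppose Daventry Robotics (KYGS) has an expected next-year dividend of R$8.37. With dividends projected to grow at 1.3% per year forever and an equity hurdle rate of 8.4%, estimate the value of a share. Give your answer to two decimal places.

R$117.89

Gordon growth model: P₀ = D₁/(r − g), with D₁ = 8.37 given directly.
P₀ = 8.3700 / (0.084 − 0.013) = 8.3700 / 0.071 = 117.8873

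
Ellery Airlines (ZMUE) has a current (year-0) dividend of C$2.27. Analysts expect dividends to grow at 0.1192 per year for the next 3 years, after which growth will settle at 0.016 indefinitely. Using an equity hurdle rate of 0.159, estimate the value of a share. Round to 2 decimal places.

C$20.88

Two-stage DDM. Project D₁…D_3 at 0.1192, terminal growth 0.016, discount at r = 0.159.
D_1 = 2.5406
D_2 = 2.8434
D_3 = 3.1824
Terminal value at t=3: TV = D_4/(r−g) = 3.2333/(0.159−0.016) = 22.6103
P₀ = 2.5406/(1+0.159)^1 + 2.8434/(1+0.159)^2 + 3.1824/(1+0.159)^3 + 22.6103/(1+0.159)^3 = 20.8759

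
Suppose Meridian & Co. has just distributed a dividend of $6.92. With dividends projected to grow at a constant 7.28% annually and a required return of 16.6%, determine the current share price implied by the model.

$79.65

Gordon growth model: P₀ = D₁/(r − g). D₁ = 6.92 × (1 + 0.0728) = 7.4238.
P₀ = 7.4238 / (0.166 − 0.0728) = 7.4238 / 0.0932 = 79.6542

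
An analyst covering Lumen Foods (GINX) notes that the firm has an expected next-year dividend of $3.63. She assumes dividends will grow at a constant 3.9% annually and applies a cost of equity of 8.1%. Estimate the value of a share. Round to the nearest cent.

$86.43

Gordon growth model: P₀ = D₁/(r − g), with D₁ = 3.63 given directly.
P₀ = 3.6300 / (0.081 − 0.039) = 3.6300 / 0.042 = 86.4286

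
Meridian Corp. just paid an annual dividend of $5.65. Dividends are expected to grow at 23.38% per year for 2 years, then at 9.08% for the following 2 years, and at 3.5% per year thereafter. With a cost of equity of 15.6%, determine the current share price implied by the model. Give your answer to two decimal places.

$73.29

Three-stage DDM. Project D₁…D_4; terminal Gordon value at t=4 with g = 0.035; discount at r = 0.156.
D_1 = 6.9710
D_2 = 8.6008
D_3 = 9.3817
D_4 = 10.2336
TV_4 = 10.5918/(0.156−0.035) = 87.5353
P₀ = Σ Dₜ/(1+r)ᵗ + TV_4/(1+r)^4 = 73.2876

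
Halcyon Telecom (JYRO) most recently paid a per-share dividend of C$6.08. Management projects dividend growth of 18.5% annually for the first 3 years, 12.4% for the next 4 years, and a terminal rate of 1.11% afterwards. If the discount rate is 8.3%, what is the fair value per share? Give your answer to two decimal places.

Three-stage DDM. Project D₁…D_7; terminal Gordon value at t=7 with g = 0.0111; discount at r = 0.083.
D_1 = 7.2048
D_2 = 8.5377
D_3 = 10.1172
D_4 = 11.3717
D_5 = 12.7818
D_6 = 14.3667
D_7 = 16.1482
TV_7 = 16.3274/(0.083−0.0111) = 227.0853
P₀ = Σ Dₜ/(1+r)ᵗ + TV_7/(1+r)^7 = 186.8414

C$186.84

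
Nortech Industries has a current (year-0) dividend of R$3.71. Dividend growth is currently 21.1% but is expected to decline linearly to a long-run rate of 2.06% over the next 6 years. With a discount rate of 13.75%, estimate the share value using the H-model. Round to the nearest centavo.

R$50.52

H-model: P₀ = D₀[(1+g_L) + H(g_S−g_L)]/(r−g_L), with H = 6/2 = 3.
P₀ = 3.71 × [(1+0.0206) + 3×(0.211−0.0206)] / (0.1375−0.0206)
   = 3.71 × 1.5918 / 0.1169 = 50.5182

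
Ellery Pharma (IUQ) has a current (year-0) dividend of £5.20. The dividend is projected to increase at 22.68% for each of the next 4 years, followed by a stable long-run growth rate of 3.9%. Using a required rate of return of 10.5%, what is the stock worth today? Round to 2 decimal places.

£151.57

Two-stage DDM. Project D₁…D_4 at 0.2268, terminal growth 0.039, discount at r = 0.105.
D_1 = 6.3794
D_2 = 7.8262
D_3 = 9.6012
D_4 = 11.7787
Terminal value at t=4: TV = D_5/(r−g) = 12.2381/(0.105−0.039) = 185.4257
P₀ = 6.3794/(1+0.105)^1 + 7.8262/(1+0.105)^2 + 9.6012/(1+0.105)^3 + 11.7787/(1+0.105)^4 + 185.4257/(1+0.105)^4 = 151.5707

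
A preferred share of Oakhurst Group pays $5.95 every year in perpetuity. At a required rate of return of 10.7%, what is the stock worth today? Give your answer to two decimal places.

Zero-growth DDM (perpetuity): P₀ = D/r = 5.95 / 0.107 = 55.6075

$55.61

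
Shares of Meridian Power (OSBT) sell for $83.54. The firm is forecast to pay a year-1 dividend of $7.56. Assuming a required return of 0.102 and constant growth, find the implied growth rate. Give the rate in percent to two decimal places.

1.15%

From P₀ = D₁/(r − g), the implied growth is g = r − D₁/P₀.
g = 0.102 − 7.56/83.54 = 0.102 − 0.09050 = 0.01150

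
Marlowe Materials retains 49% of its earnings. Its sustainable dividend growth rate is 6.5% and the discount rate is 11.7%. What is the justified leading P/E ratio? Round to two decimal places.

Payout ratio b = 1 − 0.49 = 0.51.
Justified leading P/E = b/(r−g) = 0.51/(0.117−0.065) = 9.8077

9.81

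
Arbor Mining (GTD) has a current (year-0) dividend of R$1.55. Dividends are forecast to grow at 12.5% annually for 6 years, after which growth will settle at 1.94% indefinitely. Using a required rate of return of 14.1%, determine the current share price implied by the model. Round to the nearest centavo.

Two-stage DDM. Project D₁…D_6 at 0.125, terminal growth 0.0194, discount at r = 0.141.
D_1 = 1.7438
D_2 = 1.9617
D_3 = 2.2069
D_4 = 2.4828
D_5 = 2.7932
D_6 = 3.1423
Terminal value at t=6: TV = D_7/(r−g) = 3.2033/(0.141−0.0194) = 26.3426
P₀ = 1.7438/(1+0.141)^1 + 1.9617/(1+0.141)^2 + 2.2069/(1+0.141)^3 + 2.4828/(1+0.141)^4 + 2.7932/(1+0.141)^5 + 3.1423/(1+0.141)^6 + 26.3426/(1+0.141)^6 = 20.7924

R$20.79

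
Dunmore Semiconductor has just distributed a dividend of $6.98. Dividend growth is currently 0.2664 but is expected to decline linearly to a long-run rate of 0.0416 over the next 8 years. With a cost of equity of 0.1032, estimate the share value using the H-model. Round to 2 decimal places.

H-model: P₀ = D₀[(1+g_L) + H(g_S−g_L)]/(r−g_L), with H = 8/2 = 4.
P₀ = 6.98 × [(1+0.0416) + 4×(0.2664−0.0416)] / (0.1032−0.0416)
   = 6.98 × 1.9408 / 0.0616 = 219.9153

$219.92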